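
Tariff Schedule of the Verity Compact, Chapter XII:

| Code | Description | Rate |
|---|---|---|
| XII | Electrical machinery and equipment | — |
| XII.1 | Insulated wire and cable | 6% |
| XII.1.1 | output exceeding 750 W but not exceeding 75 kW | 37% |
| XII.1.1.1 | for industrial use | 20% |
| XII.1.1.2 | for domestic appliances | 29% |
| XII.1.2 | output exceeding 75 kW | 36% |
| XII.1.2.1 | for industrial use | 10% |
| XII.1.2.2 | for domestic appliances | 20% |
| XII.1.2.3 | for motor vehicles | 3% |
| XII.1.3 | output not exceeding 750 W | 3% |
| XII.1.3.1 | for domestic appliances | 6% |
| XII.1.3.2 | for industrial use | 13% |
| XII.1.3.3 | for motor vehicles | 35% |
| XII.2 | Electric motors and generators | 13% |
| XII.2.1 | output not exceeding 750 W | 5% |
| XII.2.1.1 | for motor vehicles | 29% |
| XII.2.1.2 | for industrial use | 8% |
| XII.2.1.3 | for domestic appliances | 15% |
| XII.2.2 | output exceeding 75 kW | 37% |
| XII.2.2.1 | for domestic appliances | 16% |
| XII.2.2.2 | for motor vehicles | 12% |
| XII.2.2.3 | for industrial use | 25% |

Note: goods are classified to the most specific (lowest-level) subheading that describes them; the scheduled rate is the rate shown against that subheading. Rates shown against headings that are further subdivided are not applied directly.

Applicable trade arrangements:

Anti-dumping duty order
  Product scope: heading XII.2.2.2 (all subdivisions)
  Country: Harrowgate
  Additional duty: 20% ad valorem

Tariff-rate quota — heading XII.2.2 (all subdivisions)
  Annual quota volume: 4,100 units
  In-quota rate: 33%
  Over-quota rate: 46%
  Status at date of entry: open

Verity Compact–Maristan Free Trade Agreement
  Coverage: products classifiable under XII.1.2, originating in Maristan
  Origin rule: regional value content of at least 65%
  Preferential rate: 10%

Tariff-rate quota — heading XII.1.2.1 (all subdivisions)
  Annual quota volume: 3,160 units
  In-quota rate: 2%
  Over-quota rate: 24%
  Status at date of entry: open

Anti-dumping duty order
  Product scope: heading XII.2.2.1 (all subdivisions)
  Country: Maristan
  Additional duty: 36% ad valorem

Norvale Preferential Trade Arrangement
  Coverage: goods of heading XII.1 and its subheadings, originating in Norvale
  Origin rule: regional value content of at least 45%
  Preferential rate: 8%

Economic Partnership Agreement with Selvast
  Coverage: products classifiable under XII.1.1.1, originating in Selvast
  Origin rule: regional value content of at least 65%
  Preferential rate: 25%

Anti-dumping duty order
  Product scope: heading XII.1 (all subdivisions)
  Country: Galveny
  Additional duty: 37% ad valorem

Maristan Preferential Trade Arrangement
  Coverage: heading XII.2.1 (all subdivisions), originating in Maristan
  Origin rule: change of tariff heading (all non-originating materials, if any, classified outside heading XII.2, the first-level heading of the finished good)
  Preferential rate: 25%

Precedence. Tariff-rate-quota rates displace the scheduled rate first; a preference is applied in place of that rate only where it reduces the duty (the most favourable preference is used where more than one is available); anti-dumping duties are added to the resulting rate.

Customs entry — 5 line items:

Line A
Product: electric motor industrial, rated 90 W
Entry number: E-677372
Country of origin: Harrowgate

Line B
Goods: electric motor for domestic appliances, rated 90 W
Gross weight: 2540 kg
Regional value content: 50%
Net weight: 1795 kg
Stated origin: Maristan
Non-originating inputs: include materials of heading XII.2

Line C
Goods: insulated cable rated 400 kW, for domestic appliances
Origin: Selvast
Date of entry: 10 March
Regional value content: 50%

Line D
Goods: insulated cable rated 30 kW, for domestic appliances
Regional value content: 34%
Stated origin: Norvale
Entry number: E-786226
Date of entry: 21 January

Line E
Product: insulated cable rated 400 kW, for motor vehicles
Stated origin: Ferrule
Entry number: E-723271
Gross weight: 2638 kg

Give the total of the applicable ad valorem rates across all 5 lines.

75%

Line A: electric motor → XII.2; rated 90 W → XII.2.1; industrial → XII.2.1.2. Scheduled 8%. No special measure applies. → 8%.
Line B: electric motor → XII.2; rated 90 W → XII.2.1; for domestic appliances → XII.2.1.3. Scheduled 15%. Maristan agreement on XII.1.2: XII.2.1.3 not covered; Maristan agreement on XII.2.1: CTH not met. → 15%.
Line C: insulated cable → XII.1; rated 400 kW → XII.1.2; for domestic appliances → XII.1.2.2. Scheduled 20%. Selvast agreement on XII.1.1.1: XII.1.2.2 not covered. → 20%.
Line D: insulated cable → XII.1; rated 30 kW → XII.1.1; for domestic appliances → XII.1.1.2. Scheduled 29%. Norvale agreement on XII.1: RVC < 45%. → 29%.
Line E: insulated cable → XII.1; rated 400 kW → XII.1.2; for motor vehicles → XII.1.2.3. Scheduled 3%. No special measure applies. → 3%.
Sum: 8% + 15% + 20% + 29% + 3% = 75%.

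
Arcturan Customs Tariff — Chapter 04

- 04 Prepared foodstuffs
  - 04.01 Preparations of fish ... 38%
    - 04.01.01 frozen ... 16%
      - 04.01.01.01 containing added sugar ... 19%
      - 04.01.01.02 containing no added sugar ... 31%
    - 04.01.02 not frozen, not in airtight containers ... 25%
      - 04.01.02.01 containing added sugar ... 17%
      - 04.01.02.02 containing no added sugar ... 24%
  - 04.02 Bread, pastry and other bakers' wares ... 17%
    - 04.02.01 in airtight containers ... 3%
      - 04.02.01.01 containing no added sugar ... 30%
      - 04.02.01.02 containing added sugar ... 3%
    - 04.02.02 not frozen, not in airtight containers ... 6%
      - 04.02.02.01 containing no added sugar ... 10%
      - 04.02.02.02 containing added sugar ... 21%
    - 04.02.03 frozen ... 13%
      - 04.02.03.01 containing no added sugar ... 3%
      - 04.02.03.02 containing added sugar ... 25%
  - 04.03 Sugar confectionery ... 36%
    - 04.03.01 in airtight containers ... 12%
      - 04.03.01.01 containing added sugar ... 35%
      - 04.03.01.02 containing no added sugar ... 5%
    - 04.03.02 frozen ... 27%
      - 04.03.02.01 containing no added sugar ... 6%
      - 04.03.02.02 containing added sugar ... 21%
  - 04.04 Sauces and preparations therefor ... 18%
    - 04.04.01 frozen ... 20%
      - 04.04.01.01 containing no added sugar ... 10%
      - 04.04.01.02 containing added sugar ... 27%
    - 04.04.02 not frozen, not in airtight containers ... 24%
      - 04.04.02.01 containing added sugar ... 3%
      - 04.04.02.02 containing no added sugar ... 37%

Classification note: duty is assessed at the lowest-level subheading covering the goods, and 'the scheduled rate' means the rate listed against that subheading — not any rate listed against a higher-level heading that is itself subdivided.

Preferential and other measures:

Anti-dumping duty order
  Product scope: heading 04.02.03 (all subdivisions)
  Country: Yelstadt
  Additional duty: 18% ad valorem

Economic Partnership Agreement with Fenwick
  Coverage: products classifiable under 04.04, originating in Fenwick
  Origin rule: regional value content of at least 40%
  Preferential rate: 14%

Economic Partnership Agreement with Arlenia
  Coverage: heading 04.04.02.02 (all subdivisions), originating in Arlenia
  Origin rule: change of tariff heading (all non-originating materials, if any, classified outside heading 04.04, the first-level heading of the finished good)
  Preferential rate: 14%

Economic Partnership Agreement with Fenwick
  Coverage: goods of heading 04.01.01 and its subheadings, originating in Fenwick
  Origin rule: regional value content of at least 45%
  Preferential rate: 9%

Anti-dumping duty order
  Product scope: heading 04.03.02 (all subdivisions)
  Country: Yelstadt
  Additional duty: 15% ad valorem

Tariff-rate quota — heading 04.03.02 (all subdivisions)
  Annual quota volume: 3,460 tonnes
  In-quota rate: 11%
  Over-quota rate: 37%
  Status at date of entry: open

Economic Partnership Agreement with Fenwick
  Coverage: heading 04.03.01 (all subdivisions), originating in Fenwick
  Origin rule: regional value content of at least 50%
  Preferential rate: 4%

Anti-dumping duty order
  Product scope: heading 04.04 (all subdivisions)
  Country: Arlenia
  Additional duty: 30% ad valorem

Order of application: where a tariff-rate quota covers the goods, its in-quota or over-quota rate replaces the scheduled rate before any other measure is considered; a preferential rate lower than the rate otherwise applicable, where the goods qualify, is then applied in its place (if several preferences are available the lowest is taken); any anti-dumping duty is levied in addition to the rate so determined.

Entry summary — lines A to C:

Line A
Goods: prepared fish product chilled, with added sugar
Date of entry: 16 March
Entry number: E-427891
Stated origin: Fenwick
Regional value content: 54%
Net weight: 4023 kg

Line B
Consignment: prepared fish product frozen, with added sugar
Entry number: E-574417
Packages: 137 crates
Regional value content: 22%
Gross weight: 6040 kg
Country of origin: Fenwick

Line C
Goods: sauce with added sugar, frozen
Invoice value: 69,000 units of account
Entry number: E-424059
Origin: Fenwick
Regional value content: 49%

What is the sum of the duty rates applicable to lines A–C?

50%

Line A: prepared fish product → 04.01; chilled → 04.01.02; with added sugar → 04.01.02.01. Scheduled 17%. Fenwick agreement on 04.04: 04.01.02.01 not covered; Fenwick agreement on 04.01.01: 04.01.02.01 not covered; Fenwick agreement on 04.03.01: 04.01.02.01 not covered. → 17%.
Line B: prepared fish product → 04.01; frozen → 04.01.01; with added sugar → 04.01.01.01. Scheduled 19%. Fenwick agreement on 04.04: 04.01.01.01 not covered; Fenwick agreement on 04.01.01: RVC < 45%; Fenwick agreement on 04.03.01: 04.01.01.01 not covered. → 19%.
Line C: sauce → 04.04; frozen → 04.04.01; with added sugar → 04.04.01.02. Scheduled 27%. Fenwick agreement on 04.04: RVC ≥ 40% → 14% available; Fenwick agreement on 04.01.01: 04.04.01.02 not covered; Fenwick agreement on 04.03.01: 04.04.01.02 not covered; preferential 14%. → 14%.
Sum: 17% + 19% + 14% = 50%.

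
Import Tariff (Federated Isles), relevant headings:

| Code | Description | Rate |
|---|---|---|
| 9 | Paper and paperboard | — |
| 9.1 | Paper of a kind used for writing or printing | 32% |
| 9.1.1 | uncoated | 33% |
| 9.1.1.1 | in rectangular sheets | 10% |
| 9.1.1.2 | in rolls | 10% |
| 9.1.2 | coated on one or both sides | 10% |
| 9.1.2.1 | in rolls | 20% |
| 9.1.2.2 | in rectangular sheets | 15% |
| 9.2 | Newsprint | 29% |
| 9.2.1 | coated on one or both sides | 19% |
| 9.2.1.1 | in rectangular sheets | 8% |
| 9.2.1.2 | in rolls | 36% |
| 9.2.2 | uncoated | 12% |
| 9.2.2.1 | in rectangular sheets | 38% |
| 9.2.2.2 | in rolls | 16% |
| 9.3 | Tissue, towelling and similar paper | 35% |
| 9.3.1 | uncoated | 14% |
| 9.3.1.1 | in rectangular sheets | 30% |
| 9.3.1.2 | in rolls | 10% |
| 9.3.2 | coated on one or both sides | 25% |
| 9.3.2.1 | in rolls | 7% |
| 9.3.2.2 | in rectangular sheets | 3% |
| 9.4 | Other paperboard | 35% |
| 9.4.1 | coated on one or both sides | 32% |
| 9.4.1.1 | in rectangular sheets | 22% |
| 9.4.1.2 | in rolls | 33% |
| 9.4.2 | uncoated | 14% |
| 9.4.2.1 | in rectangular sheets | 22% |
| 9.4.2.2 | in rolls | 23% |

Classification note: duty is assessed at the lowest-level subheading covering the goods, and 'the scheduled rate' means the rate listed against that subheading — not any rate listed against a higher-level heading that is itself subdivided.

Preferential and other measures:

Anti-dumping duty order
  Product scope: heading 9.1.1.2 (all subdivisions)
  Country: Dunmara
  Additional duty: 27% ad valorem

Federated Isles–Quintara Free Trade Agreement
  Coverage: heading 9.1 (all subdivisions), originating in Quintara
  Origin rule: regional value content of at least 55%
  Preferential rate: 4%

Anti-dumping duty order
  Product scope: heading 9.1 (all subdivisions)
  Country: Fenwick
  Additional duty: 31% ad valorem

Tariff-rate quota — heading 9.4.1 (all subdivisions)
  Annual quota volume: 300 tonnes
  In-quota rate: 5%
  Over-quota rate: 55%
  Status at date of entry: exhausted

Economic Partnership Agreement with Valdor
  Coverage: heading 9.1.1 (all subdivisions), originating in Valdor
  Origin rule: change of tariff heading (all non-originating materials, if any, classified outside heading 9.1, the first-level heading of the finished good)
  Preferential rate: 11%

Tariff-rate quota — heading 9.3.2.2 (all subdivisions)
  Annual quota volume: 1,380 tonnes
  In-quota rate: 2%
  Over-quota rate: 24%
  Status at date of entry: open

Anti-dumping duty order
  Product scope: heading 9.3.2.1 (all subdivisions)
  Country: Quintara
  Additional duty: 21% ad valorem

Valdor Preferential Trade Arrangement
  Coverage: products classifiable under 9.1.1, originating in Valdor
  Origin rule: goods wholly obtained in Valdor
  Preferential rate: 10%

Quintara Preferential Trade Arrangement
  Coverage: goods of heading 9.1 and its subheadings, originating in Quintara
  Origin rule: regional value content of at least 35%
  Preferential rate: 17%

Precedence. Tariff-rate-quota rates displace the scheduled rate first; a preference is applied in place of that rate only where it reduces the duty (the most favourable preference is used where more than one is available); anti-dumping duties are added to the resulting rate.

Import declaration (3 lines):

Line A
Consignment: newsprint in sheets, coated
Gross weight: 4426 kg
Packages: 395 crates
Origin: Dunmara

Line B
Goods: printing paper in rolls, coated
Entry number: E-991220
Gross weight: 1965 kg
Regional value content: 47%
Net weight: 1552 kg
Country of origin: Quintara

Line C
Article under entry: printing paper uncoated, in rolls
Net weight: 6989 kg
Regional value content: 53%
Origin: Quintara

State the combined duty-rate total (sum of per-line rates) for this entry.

Line A: newsprint → 9.2; coated → 9.2.1; in sheets → 9.2.1.1. Scheduled 8%. No special measure applies. → 8%.
Line B: printing paper → 9.1; coated → 9.1.2; in rolls → 9.1.2.1. Scheduled 20%. Quintara agreement on 9.1: RVC < 55%; Quintara agreement on 9.1: RVC ≥ 35% → 17% available; preferential 17%. → 17%.
Line C: printing paper → 9.1; uncoated → 9.1.1; in rolls → 9.1.1.2. Scheduled 10%. Quintara agreement on 9.1: RVC < 55%; Quintara agreement on 9.1: RVC ≥ 35% → 17% available; preference 17% not lower than 10% → no reduction. → 10%.
Sum: 8% + 17% + 10% = 35%.

35%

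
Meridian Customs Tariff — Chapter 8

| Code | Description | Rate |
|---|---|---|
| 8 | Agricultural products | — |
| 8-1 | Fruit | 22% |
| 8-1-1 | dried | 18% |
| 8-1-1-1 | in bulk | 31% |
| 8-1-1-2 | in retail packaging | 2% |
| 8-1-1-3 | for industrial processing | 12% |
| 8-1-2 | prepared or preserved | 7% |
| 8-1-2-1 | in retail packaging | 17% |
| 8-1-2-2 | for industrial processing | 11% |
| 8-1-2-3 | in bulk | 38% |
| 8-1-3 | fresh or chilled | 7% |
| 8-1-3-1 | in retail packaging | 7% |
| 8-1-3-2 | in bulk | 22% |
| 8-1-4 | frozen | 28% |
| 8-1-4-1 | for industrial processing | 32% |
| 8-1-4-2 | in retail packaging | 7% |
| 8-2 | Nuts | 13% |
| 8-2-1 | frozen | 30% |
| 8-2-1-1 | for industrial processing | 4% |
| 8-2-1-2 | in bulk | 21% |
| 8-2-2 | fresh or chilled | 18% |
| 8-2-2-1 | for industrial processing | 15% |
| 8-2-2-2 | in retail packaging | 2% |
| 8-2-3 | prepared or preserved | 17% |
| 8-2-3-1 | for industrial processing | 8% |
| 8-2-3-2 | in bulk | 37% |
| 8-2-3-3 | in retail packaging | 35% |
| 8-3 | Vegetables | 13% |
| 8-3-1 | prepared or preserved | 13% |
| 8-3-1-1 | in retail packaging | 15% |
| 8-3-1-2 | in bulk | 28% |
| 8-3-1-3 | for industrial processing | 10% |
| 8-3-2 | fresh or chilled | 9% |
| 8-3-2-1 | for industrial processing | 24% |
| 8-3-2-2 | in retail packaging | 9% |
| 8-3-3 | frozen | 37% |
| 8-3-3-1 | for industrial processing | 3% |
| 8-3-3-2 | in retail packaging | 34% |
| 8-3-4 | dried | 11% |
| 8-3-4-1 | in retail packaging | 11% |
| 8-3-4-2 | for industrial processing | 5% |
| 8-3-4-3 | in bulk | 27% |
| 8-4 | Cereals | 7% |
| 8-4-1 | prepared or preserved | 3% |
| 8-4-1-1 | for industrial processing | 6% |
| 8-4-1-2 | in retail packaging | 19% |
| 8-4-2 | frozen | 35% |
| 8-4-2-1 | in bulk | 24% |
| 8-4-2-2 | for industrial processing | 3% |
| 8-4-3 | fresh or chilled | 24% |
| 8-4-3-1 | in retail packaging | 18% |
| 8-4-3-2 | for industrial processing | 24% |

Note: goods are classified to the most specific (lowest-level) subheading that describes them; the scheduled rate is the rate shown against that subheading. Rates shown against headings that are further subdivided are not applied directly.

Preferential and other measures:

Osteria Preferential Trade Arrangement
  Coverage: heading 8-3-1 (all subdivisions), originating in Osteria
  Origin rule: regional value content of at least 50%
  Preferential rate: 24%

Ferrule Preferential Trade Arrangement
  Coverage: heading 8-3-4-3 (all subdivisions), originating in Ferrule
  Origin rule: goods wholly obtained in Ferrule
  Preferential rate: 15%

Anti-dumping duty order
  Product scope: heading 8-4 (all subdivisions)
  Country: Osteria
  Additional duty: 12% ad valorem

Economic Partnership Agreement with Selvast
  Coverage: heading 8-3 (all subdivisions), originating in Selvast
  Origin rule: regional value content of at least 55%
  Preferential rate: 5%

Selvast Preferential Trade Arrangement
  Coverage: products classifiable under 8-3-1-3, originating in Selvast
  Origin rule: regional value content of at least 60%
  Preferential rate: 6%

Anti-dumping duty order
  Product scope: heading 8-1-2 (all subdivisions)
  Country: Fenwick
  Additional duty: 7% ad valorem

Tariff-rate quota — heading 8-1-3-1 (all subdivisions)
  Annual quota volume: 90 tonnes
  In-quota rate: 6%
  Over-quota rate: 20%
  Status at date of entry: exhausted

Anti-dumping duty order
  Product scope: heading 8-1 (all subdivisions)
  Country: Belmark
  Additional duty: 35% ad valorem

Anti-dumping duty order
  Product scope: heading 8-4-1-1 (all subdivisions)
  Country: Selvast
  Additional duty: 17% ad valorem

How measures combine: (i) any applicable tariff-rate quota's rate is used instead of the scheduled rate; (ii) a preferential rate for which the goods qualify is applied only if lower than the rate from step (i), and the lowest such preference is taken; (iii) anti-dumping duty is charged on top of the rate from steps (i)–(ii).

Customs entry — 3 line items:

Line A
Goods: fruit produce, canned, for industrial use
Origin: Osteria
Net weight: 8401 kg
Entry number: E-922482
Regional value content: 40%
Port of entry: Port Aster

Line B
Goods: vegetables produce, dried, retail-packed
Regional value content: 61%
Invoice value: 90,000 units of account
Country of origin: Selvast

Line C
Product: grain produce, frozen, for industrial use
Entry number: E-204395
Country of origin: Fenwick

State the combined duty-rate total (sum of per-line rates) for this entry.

19%

Line A: fruit → 8-1; canned → 8-1-2; for industrial use → 8-1-2-2. Scheduled 11%. Osteria agreement on 8-3-1: 8-1-2-2 not covered. → 11%.
Line B: vegetables → 8-3; dried → 8-3-4; retail-packed → 8-3-4-1. Scheduled 11%. Selvast agreement on 8-3: RVC ≥ 55% → 5% available; Selvast agreement on 8-3-1-3: 8-3-4-1 not covered; preferential 5%. → 5%.
Line C: grain → 8-4; frozen → 8-4-2; for industrial use → 8-4-2-2. Scheduled 3%. No special measure applies. → 3%.
Sum: 11% + 5% + 3% = 19%.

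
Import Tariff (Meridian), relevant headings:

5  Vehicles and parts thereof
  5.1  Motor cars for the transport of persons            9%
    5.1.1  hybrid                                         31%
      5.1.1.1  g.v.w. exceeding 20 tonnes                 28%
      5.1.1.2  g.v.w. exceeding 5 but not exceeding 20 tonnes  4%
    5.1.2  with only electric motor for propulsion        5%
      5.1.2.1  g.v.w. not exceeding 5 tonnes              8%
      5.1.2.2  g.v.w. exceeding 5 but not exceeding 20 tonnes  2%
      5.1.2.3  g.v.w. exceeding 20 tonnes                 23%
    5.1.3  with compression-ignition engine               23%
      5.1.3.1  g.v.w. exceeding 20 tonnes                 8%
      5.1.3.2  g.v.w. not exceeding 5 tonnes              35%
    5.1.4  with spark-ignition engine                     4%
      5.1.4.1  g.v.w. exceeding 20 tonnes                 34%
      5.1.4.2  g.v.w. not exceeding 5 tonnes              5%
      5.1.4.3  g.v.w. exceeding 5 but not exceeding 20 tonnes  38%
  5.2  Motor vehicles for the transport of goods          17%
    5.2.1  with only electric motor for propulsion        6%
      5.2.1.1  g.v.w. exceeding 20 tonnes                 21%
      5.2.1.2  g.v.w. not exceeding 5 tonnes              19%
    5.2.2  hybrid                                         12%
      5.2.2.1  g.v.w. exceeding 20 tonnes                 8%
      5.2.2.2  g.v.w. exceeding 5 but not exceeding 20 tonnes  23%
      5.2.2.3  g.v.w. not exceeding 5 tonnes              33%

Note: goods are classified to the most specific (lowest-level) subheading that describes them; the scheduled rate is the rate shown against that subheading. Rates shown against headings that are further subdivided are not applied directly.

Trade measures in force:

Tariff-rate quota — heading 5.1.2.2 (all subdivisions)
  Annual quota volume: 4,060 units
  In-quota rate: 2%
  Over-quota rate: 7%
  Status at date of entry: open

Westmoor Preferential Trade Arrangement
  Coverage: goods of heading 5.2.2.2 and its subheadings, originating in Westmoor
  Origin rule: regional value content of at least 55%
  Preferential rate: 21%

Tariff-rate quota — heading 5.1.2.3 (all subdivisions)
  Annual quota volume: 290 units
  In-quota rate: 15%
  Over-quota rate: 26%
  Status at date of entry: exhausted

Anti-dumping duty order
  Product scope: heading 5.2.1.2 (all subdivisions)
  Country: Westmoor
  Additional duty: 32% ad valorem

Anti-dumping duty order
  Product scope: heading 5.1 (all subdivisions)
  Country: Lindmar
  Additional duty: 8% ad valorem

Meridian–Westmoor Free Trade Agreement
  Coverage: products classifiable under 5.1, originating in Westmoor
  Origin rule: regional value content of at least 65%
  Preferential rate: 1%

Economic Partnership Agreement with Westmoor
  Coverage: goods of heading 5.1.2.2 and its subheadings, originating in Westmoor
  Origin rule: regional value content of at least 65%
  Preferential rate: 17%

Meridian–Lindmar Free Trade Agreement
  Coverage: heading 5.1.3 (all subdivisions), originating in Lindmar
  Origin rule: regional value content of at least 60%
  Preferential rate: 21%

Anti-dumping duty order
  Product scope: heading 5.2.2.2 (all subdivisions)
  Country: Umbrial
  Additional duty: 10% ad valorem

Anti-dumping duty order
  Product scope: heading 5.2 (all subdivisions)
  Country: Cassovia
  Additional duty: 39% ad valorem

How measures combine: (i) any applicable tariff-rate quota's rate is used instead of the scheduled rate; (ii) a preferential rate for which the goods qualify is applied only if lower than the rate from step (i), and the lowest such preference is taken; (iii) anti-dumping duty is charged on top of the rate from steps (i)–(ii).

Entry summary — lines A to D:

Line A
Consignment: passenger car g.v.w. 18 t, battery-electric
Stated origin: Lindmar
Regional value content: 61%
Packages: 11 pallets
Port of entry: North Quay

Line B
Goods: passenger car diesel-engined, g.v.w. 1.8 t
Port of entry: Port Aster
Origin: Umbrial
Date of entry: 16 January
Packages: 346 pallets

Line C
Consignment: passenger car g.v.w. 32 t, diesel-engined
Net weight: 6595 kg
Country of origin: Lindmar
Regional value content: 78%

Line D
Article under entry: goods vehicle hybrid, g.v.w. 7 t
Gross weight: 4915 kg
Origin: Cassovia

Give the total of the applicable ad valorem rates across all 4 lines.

Line A: passenger car → 5.1; battery-electric → 5.1.2; g.v.w. 18 t → 5.1.2.2. Scheduled 2%. quota on 5.1.2.2 open → in-quota 2%; Lindmar agreement on 5.1.3: 5.1.2.2 not covered; anti-dumping (Lindmar, 5.1): +8%; total 2% + 8% = 10%. → 10%.
Line B: passenger car → 5.1; diesel-engined → 5.1.3; g.v.w. 1.8 t → 5.1.3.2. Scheduled 35%. No special measure applies. → 35%.
Line C: passenger car → 5.1; diesel-engined → 5.1.3; g.v.w. 32 t → 5.1.3.1. Scheduled 8%. Lindmar agreement on 5.1.3: RVC ≥ 60% → 21% available; preference 21% not lower than 8% → no reduction; anti-dumping (Lindmar, 5.1): +8%; total 8% + 8% = 16%. → 16%.
Line D: goods vehicle → 5.2; hybrid → 5.2.2; g.v.w. 7 t → 5.2.2.2. Scheduled 23%. anti-dumping (Cassovia, 5.2): +39%; total 23% + 39% = 62%. → 62%.
Sum: 10% + 35% + 16% + 62% = 123%.

123%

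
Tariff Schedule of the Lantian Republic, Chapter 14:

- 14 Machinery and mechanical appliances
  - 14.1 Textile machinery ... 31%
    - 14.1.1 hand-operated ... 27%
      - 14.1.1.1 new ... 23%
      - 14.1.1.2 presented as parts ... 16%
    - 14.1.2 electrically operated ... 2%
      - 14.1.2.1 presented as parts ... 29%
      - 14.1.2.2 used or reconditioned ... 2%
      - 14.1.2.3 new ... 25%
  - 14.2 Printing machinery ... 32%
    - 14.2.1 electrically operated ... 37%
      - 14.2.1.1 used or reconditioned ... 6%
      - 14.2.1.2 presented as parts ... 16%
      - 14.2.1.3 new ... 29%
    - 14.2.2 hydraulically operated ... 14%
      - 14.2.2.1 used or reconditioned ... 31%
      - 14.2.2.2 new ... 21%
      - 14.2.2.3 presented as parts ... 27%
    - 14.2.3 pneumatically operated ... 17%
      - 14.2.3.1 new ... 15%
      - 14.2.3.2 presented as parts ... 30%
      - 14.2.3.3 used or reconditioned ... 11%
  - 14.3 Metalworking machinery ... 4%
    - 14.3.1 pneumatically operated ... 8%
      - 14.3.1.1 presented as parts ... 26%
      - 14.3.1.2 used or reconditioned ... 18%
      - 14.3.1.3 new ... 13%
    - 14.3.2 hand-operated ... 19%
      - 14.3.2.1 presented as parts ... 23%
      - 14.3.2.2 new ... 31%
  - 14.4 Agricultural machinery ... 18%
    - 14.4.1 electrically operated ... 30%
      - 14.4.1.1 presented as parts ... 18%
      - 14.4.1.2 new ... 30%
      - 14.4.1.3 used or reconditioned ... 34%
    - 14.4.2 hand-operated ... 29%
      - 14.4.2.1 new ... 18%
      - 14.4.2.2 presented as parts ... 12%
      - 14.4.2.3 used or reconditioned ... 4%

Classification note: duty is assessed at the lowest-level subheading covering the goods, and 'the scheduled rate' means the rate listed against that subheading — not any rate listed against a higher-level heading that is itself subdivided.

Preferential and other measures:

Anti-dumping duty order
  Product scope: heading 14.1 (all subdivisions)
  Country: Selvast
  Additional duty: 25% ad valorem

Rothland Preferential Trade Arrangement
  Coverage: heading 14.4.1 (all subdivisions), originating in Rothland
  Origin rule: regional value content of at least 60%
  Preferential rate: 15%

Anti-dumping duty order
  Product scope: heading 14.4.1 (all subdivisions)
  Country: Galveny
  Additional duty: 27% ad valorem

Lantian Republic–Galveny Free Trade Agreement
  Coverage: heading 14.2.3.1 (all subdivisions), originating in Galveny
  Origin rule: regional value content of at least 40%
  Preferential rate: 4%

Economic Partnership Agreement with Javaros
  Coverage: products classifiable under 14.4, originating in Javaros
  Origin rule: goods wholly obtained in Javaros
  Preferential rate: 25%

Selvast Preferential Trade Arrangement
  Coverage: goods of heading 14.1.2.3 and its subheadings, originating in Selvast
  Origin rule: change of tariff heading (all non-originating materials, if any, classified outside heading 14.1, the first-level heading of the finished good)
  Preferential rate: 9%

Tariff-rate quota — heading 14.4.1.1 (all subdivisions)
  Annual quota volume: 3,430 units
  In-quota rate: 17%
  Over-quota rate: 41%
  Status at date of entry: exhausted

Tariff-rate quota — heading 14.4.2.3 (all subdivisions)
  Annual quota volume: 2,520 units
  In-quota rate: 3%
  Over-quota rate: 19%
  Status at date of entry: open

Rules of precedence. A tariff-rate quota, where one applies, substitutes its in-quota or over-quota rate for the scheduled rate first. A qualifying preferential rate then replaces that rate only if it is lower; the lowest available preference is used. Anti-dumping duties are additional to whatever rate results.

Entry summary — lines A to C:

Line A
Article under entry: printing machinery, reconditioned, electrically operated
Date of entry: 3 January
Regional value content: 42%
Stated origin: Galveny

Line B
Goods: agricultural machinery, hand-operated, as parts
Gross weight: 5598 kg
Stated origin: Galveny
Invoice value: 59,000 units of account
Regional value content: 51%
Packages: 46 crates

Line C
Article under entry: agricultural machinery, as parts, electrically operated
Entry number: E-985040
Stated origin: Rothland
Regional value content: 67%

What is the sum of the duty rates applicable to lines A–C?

Line A: printing → 14.2; electrically operated → 14.2.1; reconditioned → 14.2.1.1. Scheduled 6%. Galveny agreement on 14.2.3.1: 14.2.1.1 not covered. → 6%.
Line B: agricultural → 14.4; hand-operated → 14.4.2; as parts → 14.4.2.2. Scheduled 12%. Galveny agreement on 14.2.3.1: 14.4.2.2 not covered. → 12%.
Line C: agricultural → 14.4; electrically operated → 14.4.1; as parts → 14.4.1.1. Scheduled 18%. quota on 14.4.1.1 exhausted → over-quota 41%; Rothland agreement on 14.4.1: RVC ≥ 60% → 15% available; preferential 15%. → 15%.
Sum: 6% + 12% + 15% = 33%.

33%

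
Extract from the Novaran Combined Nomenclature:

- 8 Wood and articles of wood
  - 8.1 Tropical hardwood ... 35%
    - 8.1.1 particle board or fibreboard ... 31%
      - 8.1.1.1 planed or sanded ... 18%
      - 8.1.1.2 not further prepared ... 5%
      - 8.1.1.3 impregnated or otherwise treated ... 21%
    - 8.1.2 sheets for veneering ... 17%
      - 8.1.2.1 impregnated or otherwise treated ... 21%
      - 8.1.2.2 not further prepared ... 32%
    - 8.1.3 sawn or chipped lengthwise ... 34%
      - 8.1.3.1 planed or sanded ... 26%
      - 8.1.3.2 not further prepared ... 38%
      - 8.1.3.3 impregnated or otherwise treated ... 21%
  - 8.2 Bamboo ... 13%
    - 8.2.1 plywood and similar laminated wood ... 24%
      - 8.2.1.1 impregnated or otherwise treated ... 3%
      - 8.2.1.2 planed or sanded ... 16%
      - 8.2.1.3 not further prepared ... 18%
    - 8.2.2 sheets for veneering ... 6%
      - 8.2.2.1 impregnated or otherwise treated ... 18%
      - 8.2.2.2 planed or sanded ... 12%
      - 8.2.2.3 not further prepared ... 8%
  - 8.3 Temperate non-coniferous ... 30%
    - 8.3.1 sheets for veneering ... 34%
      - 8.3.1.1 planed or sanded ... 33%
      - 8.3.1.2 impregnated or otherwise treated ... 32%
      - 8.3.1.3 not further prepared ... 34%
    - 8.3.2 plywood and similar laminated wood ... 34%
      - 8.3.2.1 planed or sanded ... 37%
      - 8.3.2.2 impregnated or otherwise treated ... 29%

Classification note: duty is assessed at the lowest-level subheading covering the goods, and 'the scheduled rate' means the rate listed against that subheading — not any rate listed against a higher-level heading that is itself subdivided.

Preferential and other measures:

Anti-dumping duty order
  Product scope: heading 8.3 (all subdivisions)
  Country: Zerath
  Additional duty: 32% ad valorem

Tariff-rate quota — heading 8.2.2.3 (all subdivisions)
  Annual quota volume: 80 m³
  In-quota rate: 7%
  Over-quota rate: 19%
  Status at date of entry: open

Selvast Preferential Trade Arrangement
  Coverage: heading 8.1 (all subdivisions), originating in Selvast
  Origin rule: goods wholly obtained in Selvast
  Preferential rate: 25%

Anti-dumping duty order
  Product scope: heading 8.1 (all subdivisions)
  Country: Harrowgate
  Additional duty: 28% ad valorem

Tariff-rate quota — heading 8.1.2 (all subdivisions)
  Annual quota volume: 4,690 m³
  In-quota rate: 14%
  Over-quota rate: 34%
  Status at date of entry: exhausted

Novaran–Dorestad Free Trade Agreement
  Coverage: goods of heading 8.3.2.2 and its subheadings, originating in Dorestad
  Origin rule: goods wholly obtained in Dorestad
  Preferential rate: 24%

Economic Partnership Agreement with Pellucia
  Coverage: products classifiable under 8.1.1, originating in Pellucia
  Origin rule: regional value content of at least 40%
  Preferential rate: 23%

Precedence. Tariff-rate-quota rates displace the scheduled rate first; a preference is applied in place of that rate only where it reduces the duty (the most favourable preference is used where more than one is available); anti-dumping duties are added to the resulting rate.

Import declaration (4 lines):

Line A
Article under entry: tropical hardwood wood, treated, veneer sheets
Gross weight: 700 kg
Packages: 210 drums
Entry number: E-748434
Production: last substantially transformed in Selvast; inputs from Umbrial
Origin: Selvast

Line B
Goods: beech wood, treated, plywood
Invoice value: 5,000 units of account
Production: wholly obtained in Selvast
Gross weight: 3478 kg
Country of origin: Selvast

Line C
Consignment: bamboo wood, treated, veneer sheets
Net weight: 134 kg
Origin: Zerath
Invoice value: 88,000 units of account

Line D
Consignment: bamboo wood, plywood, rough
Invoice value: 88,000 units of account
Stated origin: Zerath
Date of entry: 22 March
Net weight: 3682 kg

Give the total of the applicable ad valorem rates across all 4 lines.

99%

Line A: tropical hardwood → 8.1; veneer sheets → 8.1.2; treated → 8.1.2.1. Scheduled 21%. quota on 8.1.2 exhausted → over-quota 34%; Selvast agreement on 8.1: not wholly obtained. → 34%.
Line B: beech → 8.3; plywood → 8.3.2; treated → 8.3.2.2. Scheduled 29%. Selvast agreement on 8.1: 8.3.2.2 not covered. → 29%.
Line C: bamboo → 8.2; veneer sheets → 8.2.2; treated → 8.2.2.1. Scheduled 18%. No special measure applies. → 18%.
Line D: bamboo → 8.2; plywood → 8.2.1; rough → 8.2.1.3. Scheduled 18%. No special measure applies. → 18%.
Sum: 34% + 29% + 18% + 18% = 99%.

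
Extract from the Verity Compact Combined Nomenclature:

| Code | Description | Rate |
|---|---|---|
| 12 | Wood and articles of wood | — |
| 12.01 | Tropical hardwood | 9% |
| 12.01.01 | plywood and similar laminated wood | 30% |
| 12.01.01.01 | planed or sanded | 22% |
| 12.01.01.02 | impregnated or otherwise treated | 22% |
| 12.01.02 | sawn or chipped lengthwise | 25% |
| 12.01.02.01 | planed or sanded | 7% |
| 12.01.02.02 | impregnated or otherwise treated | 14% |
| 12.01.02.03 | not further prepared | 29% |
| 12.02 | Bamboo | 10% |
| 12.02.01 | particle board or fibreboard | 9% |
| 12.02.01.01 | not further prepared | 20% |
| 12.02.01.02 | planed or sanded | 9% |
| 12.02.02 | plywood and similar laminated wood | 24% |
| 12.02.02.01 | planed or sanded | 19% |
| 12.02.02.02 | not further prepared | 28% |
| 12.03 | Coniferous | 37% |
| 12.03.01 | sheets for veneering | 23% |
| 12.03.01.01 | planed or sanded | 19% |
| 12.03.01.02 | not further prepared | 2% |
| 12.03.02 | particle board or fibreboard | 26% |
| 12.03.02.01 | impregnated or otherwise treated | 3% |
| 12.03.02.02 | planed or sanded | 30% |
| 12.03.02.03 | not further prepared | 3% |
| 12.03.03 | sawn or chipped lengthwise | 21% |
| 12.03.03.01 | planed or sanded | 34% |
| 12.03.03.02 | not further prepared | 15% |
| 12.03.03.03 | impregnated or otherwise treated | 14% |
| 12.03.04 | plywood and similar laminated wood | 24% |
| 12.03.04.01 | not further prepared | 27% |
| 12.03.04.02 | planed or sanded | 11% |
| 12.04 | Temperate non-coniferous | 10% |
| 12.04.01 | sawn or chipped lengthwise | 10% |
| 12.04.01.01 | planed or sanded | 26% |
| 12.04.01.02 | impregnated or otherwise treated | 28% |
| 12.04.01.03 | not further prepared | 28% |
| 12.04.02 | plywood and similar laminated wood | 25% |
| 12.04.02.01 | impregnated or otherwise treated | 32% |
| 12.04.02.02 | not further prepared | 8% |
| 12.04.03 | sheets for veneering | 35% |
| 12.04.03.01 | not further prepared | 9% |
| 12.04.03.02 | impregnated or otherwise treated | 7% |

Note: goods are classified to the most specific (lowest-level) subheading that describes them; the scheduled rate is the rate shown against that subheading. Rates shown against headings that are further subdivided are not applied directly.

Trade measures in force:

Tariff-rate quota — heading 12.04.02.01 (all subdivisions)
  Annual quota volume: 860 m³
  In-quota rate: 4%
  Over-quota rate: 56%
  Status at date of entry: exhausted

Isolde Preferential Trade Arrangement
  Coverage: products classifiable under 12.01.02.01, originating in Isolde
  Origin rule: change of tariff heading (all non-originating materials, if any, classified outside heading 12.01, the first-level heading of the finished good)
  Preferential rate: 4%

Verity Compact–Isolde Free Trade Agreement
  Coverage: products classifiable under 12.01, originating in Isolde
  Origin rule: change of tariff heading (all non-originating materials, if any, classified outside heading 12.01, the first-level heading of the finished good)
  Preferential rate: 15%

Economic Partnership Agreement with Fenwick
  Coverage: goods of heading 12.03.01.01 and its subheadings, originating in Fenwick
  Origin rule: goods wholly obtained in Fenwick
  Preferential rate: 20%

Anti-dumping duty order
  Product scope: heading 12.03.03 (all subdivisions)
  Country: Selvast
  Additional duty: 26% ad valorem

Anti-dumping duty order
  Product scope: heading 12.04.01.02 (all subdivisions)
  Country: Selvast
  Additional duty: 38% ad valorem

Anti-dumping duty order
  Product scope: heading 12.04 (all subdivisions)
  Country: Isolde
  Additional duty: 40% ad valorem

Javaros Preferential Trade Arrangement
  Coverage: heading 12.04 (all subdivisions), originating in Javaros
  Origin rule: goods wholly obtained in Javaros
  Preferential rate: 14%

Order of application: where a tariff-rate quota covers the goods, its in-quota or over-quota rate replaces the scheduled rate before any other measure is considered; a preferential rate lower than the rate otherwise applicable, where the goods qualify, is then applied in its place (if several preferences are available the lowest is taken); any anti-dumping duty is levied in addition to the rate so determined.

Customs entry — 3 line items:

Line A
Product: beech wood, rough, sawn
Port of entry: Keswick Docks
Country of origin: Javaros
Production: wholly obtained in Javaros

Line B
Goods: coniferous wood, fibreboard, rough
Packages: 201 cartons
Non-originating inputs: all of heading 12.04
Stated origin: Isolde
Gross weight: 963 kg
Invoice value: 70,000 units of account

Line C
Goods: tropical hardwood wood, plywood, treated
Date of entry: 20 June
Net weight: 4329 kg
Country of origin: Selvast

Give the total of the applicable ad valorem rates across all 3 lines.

Line A: beech → 12.04; sawn → 12.04.01; rough → 12.04.01.03. Scheduled 28%. Javaros agreement on 12.04: wholly obtained → 14% available; preferential 14%. → 14%.
Line B: coniferous → 12.03; fibreboard → 12.03.02; rough → 12.03.02.03. Scheduled 3%. Isolde agreement on 12.01.02.01: 12.03.02.03 not covered; Isolde agreement on 12.01: 12.03.02.03 not covered. → 3%.
Line C: tropical hardwood → 12.01; plywood → 12.01.01; treated → 12.01.01.02. Scheduled 22%. No special measure applies. → 22%.
Sum: 14% + 3% + 22% = 39%.

39%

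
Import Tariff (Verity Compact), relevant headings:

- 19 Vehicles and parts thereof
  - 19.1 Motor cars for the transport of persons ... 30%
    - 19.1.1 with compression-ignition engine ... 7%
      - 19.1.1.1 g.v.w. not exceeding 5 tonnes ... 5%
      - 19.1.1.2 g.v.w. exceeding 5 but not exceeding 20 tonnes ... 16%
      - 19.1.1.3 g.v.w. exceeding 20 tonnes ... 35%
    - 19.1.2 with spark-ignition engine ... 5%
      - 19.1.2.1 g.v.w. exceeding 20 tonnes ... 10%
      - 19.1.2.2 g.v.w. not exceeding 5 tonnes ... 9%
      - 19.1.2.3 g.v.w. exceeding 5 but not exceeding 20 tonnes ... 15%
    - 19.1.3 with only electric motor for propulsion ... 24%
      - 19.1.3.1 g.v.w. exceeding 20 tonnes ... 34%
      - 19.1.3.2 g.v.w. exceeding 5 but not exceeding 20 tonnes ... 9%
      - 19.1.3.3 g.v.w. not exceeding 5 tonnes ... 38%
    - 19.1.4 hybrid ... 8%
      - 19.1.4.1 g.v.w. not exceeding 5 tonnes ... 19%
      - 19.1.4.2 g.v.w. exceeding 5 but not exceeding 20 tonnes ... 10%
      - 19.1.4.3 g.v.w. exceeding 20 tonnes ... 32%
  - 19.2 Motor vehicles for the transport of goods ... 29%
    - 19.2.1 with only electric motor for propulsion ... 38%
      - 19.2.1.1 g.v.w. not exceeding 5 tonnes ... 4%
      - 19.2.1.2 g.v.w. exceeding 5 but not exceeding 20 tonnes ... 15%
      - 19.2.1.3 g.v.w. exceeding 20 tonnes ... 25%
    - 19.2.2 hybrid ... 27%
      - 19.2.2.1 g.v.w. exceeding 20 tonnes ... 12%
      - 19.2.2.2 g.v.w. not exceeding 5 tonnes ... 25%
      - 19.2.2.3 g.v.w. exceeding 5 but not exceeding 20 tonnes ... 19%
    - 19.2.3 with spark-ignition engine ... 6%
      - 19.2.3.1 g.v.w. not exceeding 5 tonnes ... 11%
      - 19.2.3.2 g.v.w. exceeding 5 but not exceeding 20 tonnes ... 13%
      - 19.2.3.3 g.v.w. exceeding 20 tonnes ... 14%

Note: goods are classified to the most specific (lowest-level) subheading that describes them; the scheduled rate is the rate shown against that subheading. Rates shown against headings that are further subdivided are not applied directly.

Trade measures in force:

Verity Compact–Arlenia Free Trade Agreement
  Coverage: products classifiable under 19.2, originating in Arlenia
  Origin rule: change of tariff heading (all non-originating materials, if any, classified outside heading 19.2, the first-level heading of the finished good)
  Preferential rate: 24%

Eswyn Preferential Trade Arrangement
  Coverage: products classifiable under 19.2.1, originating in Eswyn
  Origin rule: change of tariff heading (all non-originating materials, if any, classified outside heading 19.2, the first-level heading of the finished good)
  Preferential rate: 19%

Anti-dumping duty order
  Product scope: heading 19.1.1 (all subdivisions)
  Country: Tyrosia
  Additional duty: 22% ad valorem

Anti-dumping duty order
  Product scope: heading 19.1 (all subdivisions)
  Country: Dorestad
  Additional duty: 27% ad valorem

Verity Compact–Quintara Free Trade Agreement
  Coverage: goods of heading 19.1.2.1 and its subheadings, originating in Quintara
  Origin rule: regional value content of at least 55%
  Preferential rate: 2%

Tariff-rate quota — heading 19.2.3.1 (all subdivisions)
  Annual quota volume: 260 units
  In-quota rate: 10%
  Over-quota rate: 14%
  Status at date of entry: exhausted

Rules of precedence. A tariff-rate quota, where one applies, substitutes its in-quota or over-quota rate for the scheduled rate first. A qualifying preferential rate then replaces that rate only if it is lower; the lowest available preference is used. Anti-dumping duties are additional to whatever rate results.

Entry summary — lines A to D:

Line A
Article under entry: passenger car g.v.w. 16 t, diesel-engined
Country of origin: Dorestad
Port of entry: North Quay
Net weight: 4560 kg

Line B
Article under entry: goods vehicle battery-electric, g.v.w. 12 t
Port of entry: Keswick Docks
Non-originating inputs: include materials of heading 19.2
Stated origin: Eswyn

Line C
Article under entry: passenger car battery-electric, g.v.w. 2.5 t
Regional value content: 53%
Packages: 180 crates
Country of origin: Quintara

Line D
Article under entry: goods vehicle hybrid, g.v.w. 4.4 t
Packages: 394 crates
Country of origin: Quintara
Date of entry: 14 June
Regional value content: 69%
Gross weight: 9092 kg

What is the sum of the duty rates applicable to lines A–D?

Line A: passenger car → 19.1; diesel-engined → 19.1.1; g.v.w. 16 t → 19.1.1.2. Scheduled 16%. anti-dumping (Dorestad, 19.1): +27%; total 16% + 27% = 43%. → 43%.
Line B: goods vehicle → 19.2; battery-electric → 19.2.1; g.v.w. 12 t → 19.2.1.2. Scheduled 15%. Eswyn agreement on 19.2.1: CTH not met. → 15%.
Line C: passenger car → 19.1; battery-electric → 19.1.3; g.v.w. 2.5 t → 19.1.3.3. Scheduled 38%. Quintara agreement on 19.1.2.1: 19.1.3.3 not covered. → 38%.
Line D: goods vehicle → 19.2; hybrid → 19.2.2; g.v.w. 4.4 t → 19.2.2.2. Scheduled 25%. Quintara agreement on 19.1.2.1: 19.2.2.2 not covered. → 25%.
Sum: 43% + 15% + 38% + 25% = 121%.

121%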